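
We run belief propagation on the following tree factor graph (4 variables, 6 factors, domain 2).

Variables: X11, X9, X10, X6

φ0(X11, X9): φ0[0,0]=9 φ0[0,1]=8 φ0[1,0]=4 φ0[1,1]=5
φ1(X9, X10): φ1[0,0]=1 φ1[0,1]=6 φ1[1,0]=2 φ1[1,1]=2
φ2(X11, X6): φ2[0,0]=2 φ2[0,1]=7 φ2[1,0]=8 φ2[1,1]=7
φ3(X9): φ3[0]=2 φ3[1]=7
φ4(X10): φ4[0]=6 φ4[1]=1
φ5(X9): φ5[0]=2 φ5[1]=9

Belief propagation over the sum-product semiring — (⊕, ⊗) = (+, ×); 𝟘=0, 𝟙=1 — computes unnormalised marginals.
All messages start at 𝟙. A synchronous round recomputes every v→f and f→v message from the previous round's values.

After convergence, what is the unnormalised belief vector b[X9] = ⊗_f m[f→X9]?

init: all messages = 𝟙 over 2 values
r1 m[φ0→X11] = [17, 9]
r1 m[φ0→X9] = [13, 13]
r1 m[φ1→X9] = [7, 4]
r1 m[φ1→X10] = [3, 8]
r1 m[φ2→X11] = [9, 15]
r1 m[φ2→X6] = [10, 14]
r1 m[φ3→X9] = [2, 7]
r1 m[φ4→X10] = [6, 1]
r1 m[φ5→X9] = [2, 9]
r1 m[X11→φ0] = [1, 1]
r1 m[X11→φ2] = [1, 1]
r1 m[X9→φ0] = [1, 1]
r1 m[X9→φ1] = [1, 1]
r1 m[X9→φ3] = [1, 1]
r1 m[X9→φ5] = [1, 1]
r1 m[X10→φ1] = [1, 1]
r1 m[X10→φ4] = [1, 1]
r1 m[X6→φ2] = [1, 1]
r2 m[φ0→X11] = [17, 9]
r2 m[φ0→X9] = [13, 13]
r2 m[φ1→X9] = [7, 4]
r2 m[φ1→X10] = [3, 8]
r2 m[φ2→X11] = [9, 15]
r2 m[φ2→X6] = [10, 14]
r2 m[φ3→X9] = [2, 7]
r2 m[φ4→X10] = [6, 1]
r2 m[φ5→X9] = [2, 9]
r2 m[X11→φ0] = [9, 15]
r2 m[X11→φ2] = [17, 9]
r2 m[X9→φ0] = [28, 252]
r2 m[X9→φ1] = [52, 819]
r2 m[X9→φ3] = [182, 468]
r2 m[X9→φ5] = [182, 364]
r2 m[X10→φ1] = [6, 1]
r2 m[X10→φ4] = [3, 8]
r2 m[X6→φ2] = [1, 1]
r3 m[φ0→X11] = [2268, 1372]
r3 m[φ0→X9] = [141, 147]
r3 m[φ1→X9] = [12, 14]
r3 m[φ1→X10] = [1690, 1950]
r3 m[φ2→X11] = [9, 15]
r3 m[φ2→X6] = [106, 182]
r3 m[φ3→X9] = [2, 7]
r3 m[φ4→X10] = [6, 1]
r3 m[φ5→X9] = [2, 9]
r3 m[X11→φ0] = [9, 15]
r3 m[X11→φ2] = [17, 9]
r3 m[X9→φ0] = [28, 252]
r3 m[X9→φ1] = [52, 819]
r3 m[X9→φ3] = [182, 468]
r3 m[X9→φ5] = [182, 364]
r3 m[X10→φ1] = [6, 1]
r3 m[X10→φ4] = [3, 8]
r3 m[X6→φ2] = [1, 1]
r4 m[φ0→X11] = [2268, 1372]
r4 m[φ0→X9] = [141, 147]
r4 m[φ1→X9] = [12, 14]
r4 m[φ1→X10] = [1690, 1950]
r4 m[φ2→X11] = [9, 15]
r4 m[φ2→X6] = [106, 182]
r4 m[φ3→X9] = [2, 7]
r4 m[φ4→X10] = [6, 1]
r4 m[φ5→X9] = [2, 9]
r4 m[X11→φ0] = [9, 15]
r4 m[X11→φ2] = [2268, 1372]
r4 m[X9→φ0] = [48, 882]
r4 m[X9→φ1] = [564, 9261]
r4 m[X9→φ3] = [3384, 18522]
r4 m[X9→φ5] = [3384, 14406]
r4 m[X10→φ1] = [6, 1]
r4 m[X10→φ4] = [1690, 1950]
r4 m[X6→φ2] = [1, 1]
r5 m[φ0→X11] = [7488, 4602]
r5 m[φ0→X9] = [141, 147]
r5 m[φ1→X9] = [12, 14]
r5 m[φ1→X10] = [19086, 21906]
r5 m[φ2→X11] = [9, 15]
r5 m[φ2→X6] = [15512, 25480]
r5 m[φ3→X9] = [2, 7]
r5 m[φ4→X10] = [6, 1]
r5 m[φ5→X9] = [2, 9]
r5 m[X11→φ0] = [9, 15]
r5 m[X11→φ2] = [2268, 1372]
r5 m[X9→φ0] = [48, 882]
r5 m[X9→φ1] = [564, 9261]
r5 m[X9→φ3] = [3384, 18522]
r5 m[X9→φ5] = [3384, 14406]
r5 m[X10→φ1] = [6, 1]
r5 m[X10→φ4] = [1690, 1950]
r5 m[X6→φ2] = [1, 1]
r6 m[φ0→X11] = [7488, 4602]
r6 m[φ0→X9] = [141, 147]
r6 m[φ1→X9] = [12, 14]
r6 m[φ1→X10] = [19086, 21906]
r6 m[φ2→X11] = [9, 15]
r6 m[φ2→X6] = [15512, 25480]
r6 m[φ3→X9] = [2, 7]
r6 m[φ4→X10] = [6, 1]
r6 m[φ5→X9] = [2, 9]
r6 m[X11→φ0] = [9, 15]
r6 m[X11→φ2] = [7488, 4602]
r6 m[X9→φ0] = [48, 882]
r6 m[X9→φ1] = [564, 9261]
r6 m[X9→φ3] = [3384, 18522]
r6 m[X9→φ5] = [3384, 14406]
r6 m[X10→φ1] = [6, 1]
r6 m[X10→φ4] = [19086, 21906]
r6 m[X6→φ2] = [1, 1]
r7 m[φ0→X11] = [7488, 4602]
r7 m[φ0→X9] = [141, 147]
r7 m[φ1→X9] = [12, 14]
r7 m[φ1→X10] = [19086, 21906]
r7 m[φ2→X11] = [9, 15]
r7 m[φ2→X6] = [51792, 84630]
r7 m[φ3→X9] = [2, 7]
r7 m[φ4→X10] = [6, 1]
r7 m[φ5→X9] = [2, 9]
r7 m[X11→φ0] = [9, 15]
r7 m[X11→φ2] = [7488, 4602]
r7 m[X9→φ0] = [48, 882]
r7 m[X9→φ1] = [564, 9261]
r7 m[X9→φ3] = [3384, 18522]
r7 m[X9→φ5] = [3384, 14406]
r7 m[X10→φ1] = [6, 1]
r7 m[X10→φ4] = [19086, 21906]
r7 m[X6→φ2] = [1, 1]
r8 m[φ0→X11] = [7488, 4602]
r8 m[φ0→X9] = [141, 147]
r8 m[φ1→X9] = [12, 14]
r8 m[φ1→X10] = [19086, 21906]
r8 m[φ2→X11] = [9, 15]
r8 m[φ2→X6] = [51792, 84630]
r8 m[φ3→X9] = [2, 7]
r8 m[φ4→X10] = [6, 1]
r8 m[φ5→X9] = [2, 9]
r8 m[X11→φ0] = [9, 15]
r8 m[X11→φ2] = [7488, 4602]
r8 m[X9→φ0] = [48, 882]
r8 m[X9→φ1] = [564, 9261]
r8 m[X9→φ3] = [3384, 18522]
r8 m[X9→φ5] = [3384, 14406]
r8 m[X10→φ1] = [6, 1]
r8 m[X10→φ4] = [19086, 21906]
r8 m[X6→φ2] = [1, 1]
fixed point reached at round 8
b[X9] = ⊗ incoming = [6768, 129654]

b[X9] = [6768, 129654]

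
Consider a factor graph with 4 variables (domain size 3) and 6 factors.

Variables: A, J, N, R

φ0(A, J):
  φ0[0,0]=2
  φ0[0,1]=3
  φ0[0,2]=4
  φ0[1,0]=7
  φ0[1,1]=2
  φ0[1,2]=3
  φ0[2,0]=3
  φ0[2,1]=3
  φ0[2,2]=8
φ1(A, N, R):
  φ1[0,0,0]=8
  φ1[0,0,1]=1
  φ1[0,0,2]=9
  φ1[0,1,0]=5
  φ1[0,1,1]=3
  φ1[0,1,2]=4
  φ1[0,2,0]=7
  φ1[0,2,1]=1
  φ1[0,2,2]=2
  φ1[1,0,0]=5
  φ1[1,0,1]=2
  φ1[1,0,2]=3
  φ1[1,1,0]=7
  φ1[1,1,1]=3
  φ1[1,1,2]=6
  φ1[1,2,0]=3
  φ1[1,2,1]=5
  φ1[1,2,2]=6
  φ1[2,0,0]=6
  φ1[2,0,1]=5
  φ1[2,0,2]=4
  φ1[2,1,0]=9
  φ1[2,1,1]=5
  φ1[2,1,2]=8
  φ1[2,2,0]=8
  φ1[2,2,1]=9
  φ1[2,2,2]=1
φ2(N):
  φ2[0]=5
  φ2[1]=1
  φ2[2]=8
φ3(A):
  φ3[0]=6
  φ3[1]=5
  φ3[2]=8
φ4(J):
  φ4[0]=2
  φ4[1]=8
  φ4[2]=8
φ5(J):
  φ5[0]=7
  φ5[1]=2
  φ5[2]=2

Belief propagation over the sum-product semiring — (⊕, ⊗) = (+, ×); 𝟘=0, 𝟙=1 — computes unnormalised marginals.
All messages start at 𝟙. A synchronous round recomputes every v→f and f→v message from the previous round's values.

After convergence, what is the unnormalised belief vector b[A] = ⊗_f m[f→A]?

b[A] = [152880, 158420, 420304]

init: all messages = 𝟙 over 3 values
r1 m[φ0→A] = [9, 12, 14]
r1 m[φ0→J] = [12, 8, 15]
r1 m[φ1→A] = [40, 40, 55]
r1 m[φ1→N] = [43, 50, 42]
r1 m[φ1→R] = [58, 34, 43]
r1 m[φ2→N] = [5, 1, 8]
r1 m[φ3→A] = [6, 5, 8]
r1 m[φ4→J] = [2, 8, 8]
r1 m[φ5→J] = [7, 2, 2]
r1 m[A→φ0] = [1, 1, 1]
r1 m[A→φ1] = [1, 1, 1]
r1 m[A→φ3] = [1, 1, 1]
r1 m[J→φ0] = [1, 1, 1]
r1 m[J→φ4] = [1, 1, 1]
r1 m[J→φ5] = [1, 1, 1]
r1 m[N→φ1] = [1, 1, 1]
r1 m[N→φ2] = [1, 1, 1]
r1 m[R→φ1] = [1, 1, 1]
r2 m[φ0→A] = [9, 12, 14]
r2 m[φ0→J] = [12, 8, 15]
r2 m[φ1→A] = [40, 40, 55]
r2 m[φ1→N] = [43, 50, 42]
r2 m[φ1→R] = [58, 34, 43]
r2 m[φ2→N] = [5, 1, 8]
r2 m[φ3→A] = [6, 5, 8]
r2 m[φ4→J] = [2, 8, 8]
r2 m[φ5→J] = [7, 2, 2]
r2 m[A→φ0] = [240, 200, 440]
r2 m[A→φ1] = [54, 60, 112]
r2 m[A→φ3] = [360, 480, 770]
r2 m[J→φ0] = [14, 16, 16]
r2 m[J→φ4] = [84, 16, 30]
r2 m[J→φ5] = [24, 64, 120]
r2 m[N→φ1] = [5, 1, 8]
r2 m[N→φ2] = [43, 50, 42]
r2 m[R→φ1] = [1, 1, 1]
r3 m[φ0→A] = [140, 178, 218]
r3 m[φ0→J] = [3200, 2440, 5080]
r3 m[φ1→A] = [182, 178, 241]
r3 m[φ1→N] = [3252, 4072, 3396]
r3 m[φ1→R] = [20350, 15468, 11682]
r3 m[φ2→N] = [5, 1, 8]
r3 m[φ3→A] = [6, 5, 8]
r3 m[φ4→J] = [2, 8, 8]
r3 m[φ5→J] = [7, 2, 2]
r3 m[A→φ0] = [240, 200, 440]
r3 m[A→φ1] = [54, 60, 112]
r3 m[A→φ3] = [360, 480, 770]
r3 m[J→φ0] = [14, 16, 16]
r3 m[J→φ4] = [84, 16, 30]
r3 m[J→φ5] = [24, 64, 120]
r3 m[N→φ1] = [5, 1, 8]
r3 m[N→φ2] = [43, 50, 42]
r3 m[R→φ1] = [1, 1, 1]
r4 m[φ0→A] = [140, 178, 218]
r4 m[φ0→J] = [3200, 2440, 5080]
r4 m[φ1→A] = [182, 178, 241]
r4 m[φ1→N] = [3252, 4072, 3396]
r4 m[φ1→R] = [20350, 15468, 11682]
r4 m[φ2→N] = [5, 1, 8]
r4 m[φ3→A] = [6, 5, 8]
r4 m[φ4→J] = [2, 8, 8]
r4 m[φ5→J] = [7, 2, 2]
r4 m[A→φ0] = [1092, 890, 1928]
r4 m[A→φ1] = [840, 890, 1744]
r4 m[A→φ3] = [25480, 31684, 52538]
r4 m[J→φ0] = [14, 16, 16]
r4 m[J→φ4] = [22400, 4880, 10160]
r4 m[J→φ5] = [6400, 19520, 40640]
r4 m[N→φ1] = [5, 1, 8]
r4 m[N→φ2] = [3252, 4072, 3396]
r4 m[R→φ1] = [1, 1, 1]
r5 m[φ0→A] = [140, 178, 218]
r5 m[φ0→J] = [14198, 10840, 22462]
r5 m[φ1→A] = [182, 178, 241]
r5 m[φ1→N] = [50180, 62688, 52252]
r5 m[φ1→R] = [314312, 238498, 178794]
r5 m[φ2→N] = [5, 1, 8]
r5 m[φ3→A] = [6, 5, 8]
r5 m[φ4→J] = [2, 8, 8]
r5 m[φ5→J] = [7, 2, 2]
r5 m[A→φ0] = [1092, 890, 1928]
r5 m[A→φ1] = [840, 890, 1744]
r5 m[A→φ3] = [25480, 31684, 52538]
r5 m[J→φ0] = [14, 16, 16]
r5 m[J→φ4] = [22400, 4880, 10160]
r5 m[J→φ5] = [6400, 19520, 40640]
r5 m[N→φ1] = [5, 1, 8]
r5 m[N→φ2] = [3252, 4072, 3396]
r5 m[R→φ1] = [1, 1, 1]
r6 m[φ0→A] = [140, 178, 218]
r6 m[φ0→J] = [14198, 10840, 22462]
r6 m[φ1→A] = [182, 178, 241]
r6 m[φ1→N] = [50180, 62688, 52252]
r6 m[φ1→R] = [314312, 238498, 178794]
r6 m[φ2→N] = [5, 1, 8]
r6 m[φ3→A] = [6, 5, 8]
r6 m[φ4→J] = [2, 8, 8]
r6 m[φ5→J] = [7, 2, 2]
r6 m[A→φ0] = [1092, 890, 1928]
r6 m[A→φ1] = [840, 890, 1744]
r6 m[A→φ3] = [25480, 31684, 52538]
r6 m[J→φ0] = [14, 16, 16]
r6 m[J→φ4] = [99386, 21680, 44924]
r6 m[J→φ5] = [28396, 86720, 179696]
r6 m[N→φ1] = [5, 1, 8]
r6 m[N→φ2] = [50180, 62688, 52252]
r6 m[R→φ1] = [1, 1, 1]
r7 m[φ0→A] = [140, 178, 218]
r7 m[φ0→J] = [14198, 10840, 22462]
r7 m[φ1→A] = [182, 178, 241]
r7 m[φ1→N] = [50180, 62688, 52252]
r7 m[φ1→R] = [314312, 238498, 178794]
r7 m[φ2→N] = [5, 1, 8]
r7 m[φ3→A] = [6, 5, 8]
r7 m[φ4→J] = [2, 8, 8]
r7 m[φ5→J] = [7, 2, 2]
r7 m[A→φ0] = [1092, 890, 1928]
r7 m[A→φ1] = [840, 890, 1744]
r7 m[A→φ3] = [25480, 31684, 52538]
r7 m[J→φ0] = [14, 16, 16]
r7 m[J→φ4] = [99386, 21680, 44924]
r7 m[J→φ5] = [28396, 86720, 179696]
r7 m[N→φ1] = [5, 1, 8]
r7 m[N→φ2] = [50180, 62688, 52252]
r7 m[R→φ1] = [1, 1, 1]
fixed point reached at round 7
b[A] = ⊗ incoming = [152880, 158420, 420304]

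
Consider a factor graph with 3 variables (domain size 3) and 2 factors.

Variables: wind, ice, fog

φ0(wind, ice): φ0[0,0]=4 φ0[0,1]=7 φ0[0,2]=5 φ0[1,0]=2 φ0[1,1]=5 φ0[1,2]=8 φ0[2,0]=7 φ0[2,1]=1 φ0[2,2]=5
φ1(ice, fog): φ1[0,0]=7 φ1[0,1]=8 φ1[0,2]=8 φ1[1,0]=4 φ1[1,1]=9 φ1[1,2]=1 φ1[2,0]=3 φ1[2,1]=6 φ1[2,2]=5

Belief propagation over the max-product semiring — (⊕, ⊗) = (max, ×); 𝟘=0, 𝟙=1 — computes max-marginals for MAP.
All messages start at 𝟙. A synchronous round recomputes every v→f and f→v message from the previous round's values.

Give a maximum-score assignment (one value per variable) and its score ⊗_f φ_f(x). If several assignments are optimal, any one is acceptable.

assignment: (wind=0, ice=1, fog=1); score = 63

init: all messages = 𝟙 over 3 values
r1 m[φ0→wind] = [7, 8, 7]
r1 m[φ0→ice] = [7, 7, 8]
r1 m[φ1→ice] = [8, 9, 6]
r1 m[φ1→fog] = [7, 9, 8]
r1 m[wind→φ0] = [1, 1, 1]
r1 m[ice→φ0] = [1, 1, 1]
r1 m[ice→φ1] = [1, 1, 1]
r1 m[fog→φ1] = [1, 1, 1]
r2 m[φ0→wind] = [7, 8, 7]
r2 m[φ0→ice] = [7, 7, 8]
r2 m[φ1→ice] = [8, 9, 6]
r2 m[φ1→fog] = [7, 9, 8]
r2 m[wind→φ0] = [1, 1, 1]
r2 m[ice→φ0] = [8, 9, 6]
r2 m[ice→φ1] = [7, 7, 8]
r2 m[fog→φ1] = [1, 1, 1]
r3 m[φ0→wind] = [63, 48, 56]
r3 m[φ0→ice] = [7, 7, 8]
r3 m[φ1→ice] = [8, 9, 6]
r3 m[φ1→fog] = [49, 63, 56]
r3 m[wind→φ0] = [1, 1, 1]
r3 m[ice→φ0] = [8, 9, 6]
r3 m[ice→φ1] = [7, 7, 8]
r3 m[fog→φ1] = [1, 1, 1]
r4 m[φ0→wind] = [63, 48, 56]
r4 m[φ0→ice] = [7, 7, 8]
r4 m[φ1→ice] = [8, 9, 6]
r4 m[φ1→fog] = [49, 63, 56]
r4 m[wind→φ0] = [1, 1, 1]
r4 m[ice→φ0] = [8, 9, 6]
r4 m[ice→φ1] = [7, 7, 8]
r4 m[fog→φ1] = [1, 1, 1]
fixed point reached at round 4
traceback from wind: (wind=0, ice=1, fog=1), score=63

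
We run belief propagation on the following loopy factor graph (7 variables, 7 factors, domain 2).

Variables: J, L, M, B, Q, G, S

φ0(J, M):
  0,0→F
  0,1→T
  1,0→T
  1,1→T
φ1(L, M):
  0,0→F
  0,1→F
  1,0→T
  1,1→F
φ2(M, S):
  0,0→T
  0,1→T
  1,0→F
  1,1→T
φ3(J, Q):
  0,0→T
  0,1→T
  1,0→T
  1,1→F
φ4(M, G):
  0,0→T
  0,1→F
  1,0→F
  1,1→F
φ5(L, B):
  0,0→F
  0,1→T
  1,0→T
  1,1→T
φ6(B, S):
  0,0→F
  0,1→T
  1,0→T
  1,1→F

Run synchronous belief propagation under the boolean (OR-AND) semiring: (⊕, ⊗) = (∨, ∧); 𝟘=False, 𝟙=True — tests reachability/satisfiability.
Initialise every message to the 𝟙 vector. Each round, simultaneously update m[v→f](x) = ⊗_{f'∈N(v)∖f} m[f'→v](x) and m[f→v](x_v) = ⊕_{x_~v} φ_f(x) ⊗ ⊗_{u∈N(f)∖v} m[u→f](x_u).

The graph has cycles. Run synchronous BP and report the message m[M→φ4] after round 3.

message @ round 3 = [T, F]

init: all messages = 𝟙 over 2 values
r1 m[φ0→J] = [T, T]
r1 m[φ0→M] = [T, T]
r1 m[φ1→L] = [F, T]
r1 m[φ1→M] = [T, F]
r1 m[φ2→M] = [T, T]
r1 m[φ2→S] = [T, T]
r1 m[φ3→J] = [T, T]
r1 m[φ3→Q] = [T, T]
r1 m[φ4→M] = [T, F]
r1 m[φ4→G] = [T, F]
r1 m[φ5→L] = [T, T]
r1 m[φ5→B] = [T, T]
r1 m[φ6→B] = [T, T]
r1 m[φ6→S] = [T, T]
r1 m[J→φ0] = [T, T]
r1 m[J→φ3] = [T, T]
r1 m[L→φ1] = [T, T]
r1 m[L→φ5] = [T, T]
r1 m[M→φ0] = [T, T]
r1 m[M→φ1] = [T, T]
r1 m[M→φ2] = [T, T]
r1 m[M→φ4] = [T, T]
r1 m[B→φ5] = [T, T]
r1 m[B→φ6] = [T, T]
r1 m[Q→φ3] = [T, T]
r1 m[G→φ4] = [T, T]
r1 m[S→φ2] = [T, T]
r1 m[S→φ6] = [T, T]
r2 m[φ0→J] = [T, T]
r2 m[φ0→M] = [T, T]
r2 m[φ1→L] = [F, T]
r2 m[φ1→M] = [T, F]
r2 m[φ2→M] = [T, T]
r2 m[φ2→S] = [T, T]
r2 m[φ3→J] = [T, T]
r2 m[φ3→Q] = [T, T]
r2 m[φ4→M] = [T, F]
r2 m[φ4→G] = [T, F]
r2 m[φ5→L] = [T, T]
r2 m[φ5→B] = [T, T]
r2 m[φ6→B] = [T, T]
r2 m[φ6→S] = [T, T]
r2 m[J→φ0] = [T, T]
r2 m[J→φ3] = [T, T]
r2 m[L→φ1] = [T, T]
r2 m[L→φ5] = [F, T]
r2 m[M→φ0] = [T, F]
r2 m[M→φ1] = [T, F]
r2 m[M→φ2] = [T, F]
r2 m[M→φ4] = [T, F]
r2 m[B→φ5] = [T, T]
r2 m[B→φ6] = [T, T]
r2 m[Q→φ3] = [T, T]
r2 m[G→φ4] = [T, T]
r2 m[S→φ2] = [T, T]
r2 m[S→φ6] = [T, T]
r3 m[φ0→J] = [F, T]
r3 m[φ0→M] = [T, T]
r3 m[φ1→L] = [F, T]
r3 m[φ1→M] = [T, F]
r3 m[φ2→M] = [T, T]
r3 m[φ2→S] = [T, T]
r3 m[φ3→J] = [T, T]
r3 m[φ3→Q] = [T, T]
r3 m[φ4→M] = [T, F]
r3 m[φ4→G] = [T, F]
r3 m[φ5→L] = [T, T]
r3 m[φ5→B] = [T, T]
r3 m[φ6→B] = [T, T]
r3 m[φ6→S] = [T, T]
r3 m[J→φ0] = [T, T]
r3 m[J→φ3] = [T, T]
r3 m[L→φ1] = [T, T]
r3 m[L→φ5] = [F, T]
r3 m[M→φ0] = [T, F]
r3 m[M→φ1] = [T, F]
r3 m[M→φ2] = [T, F]
r3 m[M→φ4] = [T, F]
r3 m[B→φ5] = [T, T]
r3 m[B→φ6] = [T, T]
r3 m[Q→φ3] = [T, T]
r3 m[G→φ4] = [T, T]
r3 m[S→φ2] = [T, T]
r3 m[S→φ6] = [T, T]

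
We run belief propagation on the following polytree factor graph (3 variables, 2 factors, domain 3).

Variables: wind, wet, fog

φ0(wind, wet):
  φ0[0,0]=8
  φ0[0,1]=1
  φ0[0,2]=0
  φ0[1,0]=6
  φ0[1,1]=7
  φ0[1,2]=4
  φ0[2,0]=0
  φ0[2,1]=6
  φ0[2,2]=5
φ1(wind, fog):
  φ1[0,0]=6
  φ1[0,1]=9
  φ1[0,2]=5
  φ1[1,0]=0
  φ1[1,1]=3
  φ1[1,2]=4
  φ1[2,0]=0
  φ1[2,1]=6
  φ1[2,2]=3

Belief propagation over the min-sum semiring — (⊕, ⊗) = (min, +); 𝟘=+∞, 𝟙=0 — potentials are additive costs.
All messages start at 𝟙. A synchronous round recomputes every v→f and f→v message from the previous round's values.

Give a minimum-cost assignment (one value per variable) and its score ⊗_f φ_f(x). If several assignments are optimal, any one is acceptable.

init: all messages = 𝟙 over 3 values
r1 m[φ0→wind] = [0, 4, 0]
r1 m[φ0→wet] = [0, 1, 0]
r1 m[φ1→wind] = [5, 0, 0]
r1 m[φ1→fog] = [0, 3, 3]
r1 m[wind→φ0] = [0, 0, 0]
r1 m[wind→φ1] = [0, 0, 0]
r1 m[wet→φ0] = [0, 0, 0]
r1 m[fog→φ1] = [0, 0, 0]
r2 m[φ0→wind] = [0, 4, 0]
r2 m[φ0→wet] = [0, 1, 0]
r2 m[φ1→wind] = [5, 0, 0]
r2 m[φ1→fog] = [0, 3, 3]
r2 m[wind→φ0] = [5, 0, 0]
r2 m[wind→φ1] = [0, 4, 0]
r2 m[wet→φ0] = [0, 0, 0]
r2 m[fog→φ1] = [0, 0, 0]
r3 m[φ0→wind] = [0, 4, 0]
r3 m[φ0→wet] = [0, 6, 4]
r3 m[φ1→wind] = [5, 0, 0]
r3 m[φ1→fog] = [0, 6, 3]
r3 m[wind→φ0] = [5, 0, 0]
r3 m[wind→φ1] = [0, 4, 0]
r3 m[wet→φ0] = [0, 0, 0]
r3 m[fog→φ1] = [0, 0, 0]
r4 m[φ0→wind] = [0, 4, 0]
r4 m[φ0→wet] = [0, 6, 4]
r4 m[φ1→wind] = [5, 0, 0]
r4 m[φ1→fog] = [0, 6, 3]
r4 m[wind→φ0] = [5, 0, 0]
r4 m[wind→φ1] = [0, 4, 0]
r4 m[wet→φ0] = [0, 0, 0]
r4 m[fog→φ1] = [0, 0, 0]
fixed point reached at round 4
traceback from wind: (wind=2, wet=0, fog=0), score=0

assignment: (wind=2, wet=0, fog=0); score = 0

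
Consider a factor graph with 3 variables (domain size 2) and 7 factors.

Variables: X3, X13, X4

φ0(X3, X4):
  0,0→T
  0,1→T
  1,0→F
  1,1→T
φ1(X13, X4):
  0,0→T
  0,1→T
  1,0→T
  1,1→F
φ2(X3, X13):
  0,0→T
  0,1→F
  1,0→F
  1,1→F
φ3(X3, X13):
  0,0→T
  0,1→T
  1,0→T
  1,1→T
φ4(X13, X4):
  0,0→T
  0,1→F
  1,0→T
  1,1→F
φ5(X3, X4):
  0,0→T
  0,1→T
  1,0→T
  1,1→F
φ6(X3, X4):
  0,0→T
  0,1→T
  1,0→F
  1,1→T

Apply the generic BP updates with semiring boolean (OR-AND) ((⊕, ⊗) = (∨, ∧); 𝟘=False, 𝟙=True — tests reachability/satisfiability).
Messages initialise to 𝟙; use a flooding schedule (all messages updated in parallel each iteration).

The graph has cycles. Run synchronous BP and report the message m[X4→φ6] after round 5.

message @ round 5 = [T, F]

init: all messages = 𝟙 over 2 values
r1 m[φ0→X3] = [T, T]
r1 m[φ0→X4] = [T, T]
r1 m[φ1→X13] = [T, T]
r1 m[φ1→X4] = [T, T]
r1 m[φ2→X3] = [T, F]
r1 m[φ2→X13] = [T, F]
r1 m[φ3→X3] = [T, T]
r1 m[φ3→X13] = [T, T]
r1 m[φ4→X13] = [T, T]
r1 m[φ4→X4] = [T, F]
r1 m[φ5→X3] = [T, T]
r1 m[φ5→X4] = [T, T]
r1 m[φ6→X3] = [T, T]
r1 m[φ6→X4] = [T, T]
r1 m[X3→φ0] = [T, T]
r1 m[X3→φ2] = [T, T]
r1 m[X3→φ3] = [T, T]
r1 m[X3→φ5] = [T, T]
r1 m[X3→φ6] = [T, T]
r1 m[X13→φ1] = [T, T]
r1 m[X13→φ2] = [T, T]
r1 m[X13→φ3] = [T, T]
r1 m[X13→φ4] = [T, T]
r1 m[X4→φ0] = [T, T]
r1 m[X4→φ1] = [T, T]
r1 m[X4→φ4] = [T, T]
r1 m[X4→φ5] = [T, T]
r1 m[X4→φ6] = [T, T]
r2 m[φ0→X3] = [T, T]
r2 m[φ0→X4] = [T, T]
r2 m[φ1→X13] = [T, T]
r2 m[φ1→X4] = [T, T]
r2 m[φ2→X3] = [T, F]
r2 m[φ2→X13] = [T, F]
r2 m[φ3→X3] = [T, T]
r2 m[φ3→X13] = [T, T]
r2 m[φ4→X13] = [T, T]
r2 m[φ4→X4] = [T, F]
r2 m[φ5→X3] = [T, T]
r2 m[φ5→X4] = [T, T]
r2 m[φ6→X3] = [T, T]
r2 m[φ6→X4] = [T, T]
r2 m[X3→φ0] = [T, F]
r2 m[X3→φ2] = [T, T]
r2 m[X3→φ3] = [T, F]
r2 m[X3→φ5] = [T, F]
r2 m[X3→φ6] = [T, F]
r2 m[X13→φ1] = [T, F]
r2 m[X13→φ2] = [T, T]
r2 m[X13→φ3] = [T, F]
r2 m[X13→φ4] = [T, F]
r2 m[X4→φ0] = [T, F]
r2 m[X4→φ1] = [T, F]
r2 m[X4→φ4] = [T, T]
r2 m[X4→φ5] = [T, F]
r2 m[X4→φ6] = [T, F]
r3 m[φ0→X3] = [T, F]
r3 m[φ0→X4] = [T, T]
r3 m[φ1→X13] = [T, T]
r3 m[φ1→X4] = [T, T]
r3 m[φ2→X3] = [T, F]
r3 m[φ2→X13] = [T, F]
r3 m[φ3→X3] = [T, T]
r3 m[φ3→X13] = [T, T]
r3 m[φ4→X13] = [T, T]
r3 m[φ4→X4] = [T, F]
r3 m[φ5→X3] = [T, T]
r3 m[φ5→X4] = [T, T]
r3 m[φ6→X3] = [T, F]
r3 m[φ6→X4] = [T, T]
r3 m[X3→φ0] = [T, F]
r3 m[X3→φ2] = [T, T]
r3 m[X3→φ3] = [T, F]
r3 m[X3→φ5] = [T, F]
r3 m[X3→φ6] = [T, F]
r3 m[X13→φ1] = [T, F]
r3 m[X13→φ2] = [T, T]
r3 m[X13→φ3] = [T, F]
r3 m[X13→φ4] = [T, F]
r3 m[X4→φ0] = [T, F]
r3 m[X4→φ1] = [T, F]
r3 m[X4→φ4] = [T, T]
r3 m[X4→φ5] = [T, F]
r3 m[X4→φ6] = [T, F]
r4 m[φ0→X3] = [T, F]
r4 m[φ0→X4] = [T, T]
r4 m[φ1→X13] = [T, T]
r4 m[φ1→X4] = [T, T]
r4 m[φ2→X3] = [T, F]
r4 m[φ2→X13] = [T, F]
r4 m[φ3→X3] = [T, T]
r4 m[φ3→X13] = [T, T]
r4 m[φ4→X13] = [T, T]
r4 m[φ4→X4] = [T, F]
r4 m[φ5→X3] = [T, T]
r4 m[φ5→X4] = [T, T]
r4 m[φ6→X3] = [T, F]
r4 m[φ6→X4] = [T, T]
r4 m[X3→φ0] = [T, F]
r4 m[X3→φ2] = [T, F]
r4 m[X3→φ3] = [T, F]
r4 m[X3→φ5] = [T, F]
r4 m[X3→φ6] = [T, F]
r4 m[X13→φ1] = [T, F]
r4 m[X13→φ2] = [T, T]
r4 m[X13→φ3] = [T, F]
r4 m[X13→φ4] = [T, F]
r4 m[X4→φ0] = [T, F]
r4 m[X4→φ1] = [T, F]
r4 m[X4→φ4] = [T, T]
r4 m[X4→φ5] = [T, F]
r4 m[X4→φ6] = [T, F]
r5 m[φ0→X3] = [T, F]
r5 m[φ0→X4] = [T, T]
r5 m[φ1→X13] = [T, T]
r5 m[φ1→X4] = [T, T]
r5 m[φ2→X3] = [T, F]
r5 m[φ2→X13] = [T, F]
r5 m[φ3→X3] = [T, T]
r5 m[φ3→X13] = [T, T]
r5 m[φ4→X13] = [T, T]
r5 m[φ4→X4] = [T, F]
r5 m[φ5→X3] = [T, T]
r5 m[φ5→X4] = [T, T]
r5 m[φ6→X3] = [T, F]
r5 m[φ6→X4] = [T, T]
r5 m[X3→φ0] = [T, F]
r5 m[X3→φ2] = [T, F]
r5 m[X3→φ3] = [T, F]
r5 m[X3→φ5] = [T, F]
r5 m[X3→φ6] = [T, F]
r5 m[X13→φ1] = [T, F]
r5 m[X13→φ2] = [T, T]
r5 m[X13→φ3] = [T, F]
r5 m[X13→φ4] = [T, F]
r5 m[X4→φ0] = [T, F]
r5 m[X4→φ1] = [T, F]
r5 m[X4→φ4] = [T, T]
r5 m[X4→φ5] = [T, F]
r5 m[X4→φ6] = [T, F]
fixed point reached at round 5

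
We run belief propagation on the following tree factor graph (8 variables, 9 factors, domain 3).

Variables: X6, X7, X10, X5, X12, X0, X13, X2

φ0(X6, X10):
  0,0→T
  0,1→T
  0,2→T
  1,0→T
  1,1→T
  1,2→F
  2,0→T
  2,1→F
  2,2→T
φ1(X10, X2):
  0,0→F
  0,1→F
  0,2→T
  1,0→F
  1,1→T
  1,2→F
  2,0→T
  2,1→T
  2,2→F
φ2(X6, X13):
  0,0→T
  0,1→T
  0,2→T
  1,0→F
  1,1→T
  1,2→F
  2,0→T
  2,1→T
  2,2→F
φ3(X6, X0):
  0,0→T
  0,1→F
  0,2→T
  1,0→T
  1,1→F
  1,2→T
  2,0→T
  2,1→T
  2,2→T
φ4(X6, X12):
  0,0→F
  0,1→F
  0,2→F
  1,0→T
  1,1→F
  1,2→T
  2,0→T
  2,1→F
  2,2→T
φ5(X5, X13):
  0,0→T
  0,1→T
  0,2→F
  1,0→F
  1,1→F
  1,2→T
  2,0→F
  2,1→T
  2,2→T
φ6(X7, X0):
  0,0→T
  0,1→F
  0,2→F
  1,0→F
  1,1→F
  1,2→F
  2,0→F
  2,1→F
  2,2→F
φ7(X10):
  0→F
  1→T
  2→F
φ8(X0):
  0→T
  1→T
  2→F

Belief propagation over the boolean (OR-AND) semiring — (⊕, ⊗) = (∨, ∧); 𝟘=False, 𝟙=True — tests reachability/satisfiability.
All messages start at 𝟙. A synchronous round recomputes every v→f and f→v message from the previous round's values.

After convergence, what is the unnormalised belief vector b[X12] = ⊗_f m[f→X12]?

init: all messages = 𝟙 over 3 values
r1 m[φ0→X6] = [T, T, T]
r1 m[φ0→X10] = [T, T, T]
r1 m[φ1→X10] = [T, T, T]
r1 m[φ1→X2] = [T, T, T]
r1 m[φ2→X6] = [T, T, T]
r1 m[φ2→X13] = [T, T, T]
r1 m[φ3→X6] = [T, T, T]
r1 m[φ3→X0] = [T, T, T]
r1 m[φ4→X6] = [F, T, T]
r1 m[φ4→X12] = [T, F, T]
r1 m[φ5→X5] = [T, T, T]
r1 m[φ5→X13] = [T, T, T]
r1 m[φ6→X7] = [T, F, F]
r1 m[φ6→X0] = [T, F, F]
r1 m[φ7→X10] = [F, T, F]
r1 m[φ8→X0] = [T, T, F]
r1 m[X6→φ0] = [T, T, T]
r1 m[X6→φ2] = [T, T, T]
r1 m[X6→φ3] = [T, T, T]
r1 m[X6→φ4] = [T, T, T]
r1 m[X7→φ6] = [T, T, T]
r1 m[X10→φ0] = [T, T, T]
r1 m[X10→φ1] = [T, T, T]
r1 m[X10→φ7] = [T, T, T]
r1 m[X5→φ5] = [T, T, T]
r1 m[X12→φ4] = [T, T, T]
r1 m[X0→φ3] = [T, T, T]
r1 m[X0→φ6] = [T, T, T]
r1 m[X0→φ8] = [T, T, T]
r1 m[X13→φ2] = [T, T, T]
r1 m[X13→φ5] = [T, T, T]
r1 m[X2→φ1] = [T, T, T]
r2 m[φ0→X6] = [T, T, T]
r2 m[φ0→X10] = [T, T, T]
r2 m[φ1→X10] = [T, T, T]
r2 m[φ1→X2] = [T, T, T]
r2 m[φ2→X6] = [T, T, T]
r2 m[φ2→X13] = [T, T, T]
r2 m[φ3→X6] = [T, T, T]
r2 m[φ3→X0] = [T, T, T]
r2 m[φ4→X6] = [F, T, T]
r2 m[φ4→X12] = [T, F, T]
r2 m[φ5→X5] = [T, T, T]
r2 m[φ5→X13] = [T, T, T]
r2 m[φ6→X7] = [T, F, F]
r2 m[φ6→X0] = [T, F, F]
r2 m[φ7→X10] = [F, T, F]
r2 m[φ8→X0] = [T, T, F]
r2 m[X6→φ0] = [F, T, T]
r2 m[X6→φ2] = [F, T, T]
r2 m[X6→φ3] = [F, T, T]
r2 m[X6→φ4] = [T, T, T]
r2 m[X7→φ6] = [T, T, T]
r2 m[X10→φ0] = [F, T, F]
r2 m[X10→φ1] = [F, T, F]
r2 m[X10→φ7] = [T, T, T]
r2 m[X5→φ5] = [T, T, T]
r2 m[X12→φ4] = [T, T, T]
r2 m[X0→φ3] = [T, F, F]
r2 m[X0→φ6] = [T, T, F]
r2 m[X0→φ8] = [T, F, F]
r2 m[X13→φ2] = [T, T, T]
r2 m[X13→φ5] = [T, T, T]
r2 m[X2→φ1] = [T, T, T]
r3 m[φ0→X6] = [T, T, F]
r3 m[φ0→X10] = [T, T, T]
r3 m[φ1→X10] = [T, T, T]
r3 m[φ1→X2] = [F, T, F]
r3 m[φ2→X6] = [T, T, T]
r3 m[φ2→X13] = [T, T, F]
r3 m[φ3→X6] = [T, T, T]
r3 m[φ3→X0] = [T, T, T]
r3 m[φ4→X6] = [F, T, T]
r3 m[φ4→X12] = [T, F, T]
r3 m[φ5→X5] = [T, T, T]
r3 m[φ5→X13] = [T, T, T]
r3 m[φ6→X7] = [T, F, F]
r3 m[φ6→X0] = [T, F, F]
r3 m[φ7→X10] = [F, T, F]
r3 m[φ8→X0] = [T, T, F]
r3 m[X6→φ0] = [F, T, T]
r3 m[X6→φ2] = [F, T, T]
r3 m[X6→φ3] = [F, T, T]
r3 m[X6→φ4] = [T, T, T]
r3 m[X7→φ6] = [T, T, T]
r3 m[X10→φ0] = [F, T, F]
r3 m[X10→φ1] = [F, T, F]
r3 m[X10→φ7] = [T, T, T]
r3 m[X5→φ5] = [T, T, T]
r3 m[X12→φ4] = [T, T, T]
r3 m[X0→φ3] = [T, F, F]
r3 m[X0→φ6] = [T, T, F]
r3 m[X0→φ8] = [T, F, F]
r3 m[X13→φ2] = [T, T, T]
r3 m[X13→φ5] = [T, T, T]
r3 m[X2→φ1] = [T, T, T]
r4 m[φ0→X6] = [T, T, F]
r4 m[φ0→X10] = [T, T, T]
r4 m[φ1→X10] = [T, T, T]
r4 m[φ1→X2] = [F, T, F]
r4 m[φ2→X6] = [T, T, T]
r4 m[φ2→X13] = [T, T, F]
r4 m[φ3→X6] = [T, T, T]
r4 m[φ3→X0] = [T, T, T]
r4 m[φ4→X6] = [F, T, T]
r4 m[φ4→X12] = [T, F, T]
r4 m[φ5→X5] = [T, T, T]
r4 m[φ5→X13] = [T, T, T]
r4 m[φ6→X7] = [T, F, F]
r4 m[φ6→X0] = [T, F, F]
r4 m[φ7→X10] = [F, T, F]
r4 m[φ8→X0] = [T, T, F]
r4 m[X6→φ0] = [F, T, T]
r4 m[X6→φ2] = [F, T, F]
r4 m[X6→φ3] = [F, T, F]
r4 m[X6→φ4] = [T, T, F]
r4 m[X7→φ6] = [T, T, T]
r4 m[X10→φ0] = [F, T, F]
r4 m[X10→φ1] = [F, T, F]
r4 m[X10→φ7] = [T, T, T]
r4 m[X5→φ5] = [T, T, T]
r4 m[X12→φ4] = [T, T, T]
r4 m[X0→φ3] = [T, F, F]
r4 m[X0→φ6] = [T, T, F]
r4 m[X0→φ8] = [T, F, F]
r4 m[X13→φ2] = [T, T, T]
r4 m[X13→φ5] = [T, T, F]
r4 m[X2→φ1] = [T, T, T]
r5 m[φ0→X6] = [T, T, F]
r5 m[φ0→X10] = [T, T, T]
r5 m[φ1→X10] = [T, T, T]
r5 m[φ1→X2] = [F, T, F]
r5 m[φ2→X6] = [T, T, T]
r5 m[φ2→X13] = [F, T, F]
r5 m[φ3→X6] = [T, T, T]
r5 m[φ3→X0] = [T, F, T]
r5 m[φ4→X6] = [F, T, T]
r5 m[φ4→X12] = [T, F, T]
r5 m[φ5→X5] = [T, F, T]
r5 m[φ5→X13] = [T, T, T]
r5 m[φ6→X7] = [T, F, F]
r5 m[φ6→X0] = [T, F, F]
r5 m[φ7→X10] = [F, T, F]
r5 m[φ8→X0] = [T, T, F]
r5 m[X6→φ0] = [F, T, T]
r5 m[X6→φ2] = [F, T, F]
r5 m[X6→φ3] = [F, T, F]
r5 m[X6→φ4] = [T, T, F]
r5 m[X7→φ6] = [T, T, T]
r5 m[X10→φ0] = [F, T, F]
r5 m[X10→φ1] = [F, T, F]
r5 m[X10→φ7] = [T, T, T]
r5 m[X5→φ5] = [T, T, T]
r5 m[X12→φ4] = [T, T, T]
r5 m[X0→φ3] = [T, F, F]
r5 m[X0→φ6] = [T, T, F]
r5 m[X0→φ8] = [T, F, F]
r5 m[X13→φ2] = [T, T, T]
r5 m[X13→φ5] = [T, T, F]
r5 m[X2→φ1] = [T, T, T]
r6 m[φ0→X6] = [T, T, F]
r6 m[φ0→X10] = [T, T, T]
r6 m[φ1→X10] = [T, T, T]
r6 m[φ1→X2] = [F, T, F]
r6 m[φ2→X6] = [T, T, T]
r6 m[φ2→X13] = [F, T, F]
r6 m[φ3→X6] = [T, T, T]
r6 m[φ3→X0] = [T, F, T]
r6 m[φ4→X6] = [F, T, T]
r6 m[φ4→X12] = [T, F, T]
r6 m[φ5→X5] = [T, F, T]
r6 m[φ5→X13] = [T, T, T]
r6 m[φ6→X7] = [T, F, F]
r6 m[φ6→X0] = [T, F, F]
r6 m[φ7→X10] = [F, T, F]
r6 m[φ8→X0] = [T, T, F]
r6 m[X6→φ0] = [F, T, T]
r6 m[X6→φ2] = [F, T, F]
r6 m[X6→φ3] = [F, T, F]
r6 m[X6→φ4] = [T, T, F]
r6 m[X7→φ6] = [T, T, T]
r6 m[X10→φ0] = [F, T, F]
r6 m[X10→φ1] = [F, T, F]
r6 m[X10→φ7] = [T, T, T]
r6 m[X5→φ5] = [T, T, T]
r6 m[X12→φ4] = [T, T, T]
r6 m[X0→φ3] = [T, F, F]
r6 m[X0→φ6] = [T, F, F]
r6 m[X0→φ8] = [T, F, F]
r6 m[X13→φ2] = [T, T, T]
r6 m[X13→φ5] = [F, T, F]
r6 m[X2→φ1] = [T, T, T]
r7 m[φ0→X6] = [T, T, F]
r7 m[φ0→X10] = [T, T, T]
r7 m[φ1→X10] = [T, T, T]
r7 m[φ1→X2] = [F, T, F]
r7 m[φ2→X6] = [T, T, T]
r7 m[φ2→X13] = [F, T, F]
r7 m[φ3→X6] = [T, T, T]
r7 m[φ3→X0] = [T, F, T]
r7 m[φ4→X6] = [F, T, T]
r7 m[φ4→X12] = [T, F, T]
r7 m[φ5→X5] = [T, F, T]
r7 m[φ5→X13] = [T, T, T]
r7 m[φ6→X7] = [T, F, F]
r7 m[φ6→X0] = [T, F, F]
r7 m[φ7→X10] = [F, T, F]
r7 m[φ8→X0] = [T, T, F]
r7 m[X6→φ0] = [F, T, T]
r7 m[X6→φ2] = [F, T, F]
r7 m[X6→φ3] = [F, T, F]
r7 m[X6→φ4] = [T, T, F]
r7 m[X7→φ6] = [T, T, T]
r7 m[X10→φ0] = [F, T, F]
r7 m[X10→φ1] = [F, T, F]
r7 m[X10→φ7] = [T, T, T]
r7 m[X5→φ5] = [T, T, T]
r7 m[X12→φ4] = [T, T, T]
r7 m[X0→φ3] = [T, F, F]
r7 m[X0→φ6] = [T, F, F]
r7 m[X0→φ8] = [T, F, F]
r7 m[X13→φ2] = [T, T, T]
r7 m[X13→φ5] = [F, T, F]
r7 m[X2→φ1] = [T, T, T]
fixed point reached at round 7
b[X12] = ⊗ incoming = [T, F, T]

b[X12] = [T, F, T]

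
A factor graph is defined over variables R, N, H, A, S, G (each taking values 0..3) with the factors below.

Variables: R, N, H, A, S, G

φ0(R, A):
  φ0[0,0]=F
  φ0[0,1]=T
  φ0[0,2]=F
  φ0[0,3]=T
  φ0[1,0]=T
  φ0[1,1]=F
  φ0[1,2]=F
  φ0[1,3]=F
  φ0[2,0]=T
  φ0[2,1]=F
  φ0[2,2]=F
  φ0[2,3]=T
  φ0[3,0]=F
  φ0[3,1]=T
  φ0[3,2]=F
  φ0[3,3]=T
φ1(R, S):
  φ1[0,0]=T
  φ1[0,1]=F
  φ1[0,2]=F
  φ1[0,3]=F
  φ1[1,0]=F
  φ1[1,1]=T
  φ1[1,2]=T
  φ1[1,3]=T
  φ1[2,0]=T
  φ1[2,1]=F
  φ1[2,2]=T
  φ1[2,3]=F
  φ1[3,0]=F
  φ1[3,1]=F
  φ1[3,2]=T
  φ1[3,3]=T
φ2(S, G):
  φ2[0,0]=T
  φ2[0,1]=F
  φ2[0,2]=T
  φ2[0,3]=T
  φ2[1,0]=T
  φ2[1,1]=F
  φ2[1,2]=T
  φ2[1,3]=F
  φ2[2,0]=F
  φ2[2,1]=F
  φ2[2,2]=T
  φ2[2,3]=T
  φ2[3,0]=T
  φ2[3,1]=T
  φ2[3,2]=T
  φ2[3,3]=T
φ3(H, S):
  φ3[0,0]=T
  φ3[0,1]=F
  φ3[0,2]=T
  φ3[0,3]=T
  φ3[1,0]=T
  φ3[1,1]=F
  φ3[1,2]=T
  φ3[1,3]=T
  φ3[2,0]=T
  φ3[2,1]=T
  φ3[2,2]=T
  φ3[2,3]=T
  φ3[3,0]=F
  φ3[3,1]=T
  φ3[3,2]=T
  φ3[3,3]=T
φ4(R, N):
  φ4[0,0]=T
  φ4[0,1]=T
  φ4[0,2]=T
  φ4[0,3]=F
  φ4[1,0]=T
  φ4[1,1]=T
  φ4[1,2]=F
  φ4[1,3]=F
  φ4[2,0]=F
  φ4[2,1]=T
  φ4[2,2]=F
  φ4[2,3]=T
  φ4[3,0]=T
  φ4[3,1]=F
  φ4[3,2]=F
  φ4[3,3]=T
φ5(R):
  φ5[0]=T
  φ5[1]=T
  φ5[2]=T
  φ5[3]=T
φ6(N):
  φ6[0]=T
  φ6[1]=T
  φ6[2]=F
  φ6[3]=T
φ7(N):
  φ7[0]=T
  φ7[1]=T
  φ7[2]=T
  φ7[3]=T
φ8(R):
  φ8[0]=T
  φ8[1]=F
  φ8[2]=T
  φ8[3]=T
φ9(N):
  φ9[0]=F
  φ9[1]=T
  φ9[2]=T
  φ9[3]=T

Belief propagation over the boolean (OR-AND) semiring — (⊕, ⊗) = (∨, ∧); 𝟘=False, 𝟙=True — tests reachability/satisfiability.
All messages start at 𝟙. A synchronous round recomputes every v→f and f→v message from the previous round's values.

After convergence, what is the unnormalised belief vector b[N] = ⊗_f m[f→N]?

b[N] = [F, T, F, T]

init: all messages = 𝟙 over 4 values
r1 m[φ0→R] = [T, T, T, T]
r1 m[φ0→A] = [T, T, F, T]
r1 m[φ1→R] = [T, T, T, T]
r1 m[φ1→S] = [T, T, T, T]
r1 m[φ2→S] = [T, T, T, T]
r1 m[φ2→G] = [T, T, T, T]
r1 m[φ3→H] = [T, T, T, T]
r1 m[φ3→S] = [T, T, T, T]
r1 m[φ4→R] = [T, T, T, T]
r1 m[φ4→N] = [T, T, T, T]
r1 m[φ5→R] = [T, T, T, T]
r1 m[φ6→N] = [T, T, F, T]
r1 m[φ7→N] = [T, T, T, T]
r1 m[φ8→R] = [T, F, T, T]
r1 m[φ9→N] = [F, T, T, T]
r1 m[R→φ0] = [T, T, T, T]
r1 m[R→φ1] = [T, T, T, T]
r1 m[R→φ4] = [T, T, T, T]
r1 m[R→φ5] = [T, T, T, T]
r1 m[R→φ8] = [T, T, T, T]
r1 m[N→φ4] = [T, T, T, T]
r1 m[N→φ6] = [T, T, T, T]
r1 m[N→φ7] = [T, T, T, T]
r1 m[N→φ9] = [T, T, T, T]
r1 m[H→φ3] = [T, T, T, T]
r1 m[A→φ0] = [T, T, T, T]
r1 m[S→φ1] = [T, T, T, T]
r1 m[S→φ2] = [T, T, T, T]
r1 m[S→φ3] = [T, T, T, T]
r1 m[G→φ2] = [T, T, T, T]
r2 m[φ0→R] = [T, T, T, T]
r2 m[φ0→A] = [T, T, F, T]
r2 m[φ1→R] = [T, T, T, T]
r2 m[φ1→S] = [T, T, T, T]
r2 m[φ2→S] = [T, T, T, T]
r2 m[φ2→G] = [T, T, T, T]
r2 m[φ3→H] = [T, T, T, T]
r2 m[φ3→S] = [T, T, T, T]
r2 m[φ4→R] = [T, T, T, T]
r2 m[φ4→N] = [T, T, T, T]
r2 m[φ5→R] = [T, T, T, T]
r2 m[φ6→N] = [T, T, F, T]
r2 m[φ7→N] = [T, T, T, T]
r2 m[φ8→R] = [T, F, T, T]
r2 m[φ9→N] = [F, T, T, T]
r2 m[R→φ0] = [T, F, T, T]
r2 m[R→φ1] = [T, F, T, T]
r2 m[R→φ4] = [T, F, T, T]
r2 m[R→φ5] = [T, F, T, T]
r2 m[R→φ8] = [T, T, T, T]
r2 m[N→φ4] = [F, T, F, T]
r2 m[N→φ6] = [F, T, T, T]
r2 m[N→φ7] = [F, T, F, T]
r2 m[N→φ9] = [T, T, F, T]
r2 m[H→φ3] = [T, T, T, T]
r2 m[A→φ0] = [T, T, T, T]
r2 m[S→φ1] = [T, T, T, T]
r2 m[S→φ2] = [T, T, T, T]
r2 m[S→φ3] = [T, T, T, T]
r2 m[G→φ2] = [T, T, T, T]
r3 m[φ0→R] = [T, T, T, T]
r3 m[φ0→A] = [T, T, F, T]
r3 m[φ1→R] = [T, T, T, T]
r3 m[φ1→S] = [T, F, T, T]
r3 m[φ2→S] = [T, T, T, T]
r3 m[φ2→G] = [T, T, T, T]
r3 m[φ3→H] = [T, T, T, T]
r3 m[φ3→S] = [T, T, T, T]
r3 m[φ4→R] = [T, T, T, T]
r3 m[φ4→N] = [T, T, T, T]
r3 m[φ5→R] = [T, T, T, T]
r3 m[φ6→N] = [T, T, F, T]
r3 m[φ7→N] = [T, T, T, T]
r3 m[φ8→R] = [T, F, T, T]
r3 m[φ9→N] = [F, T, T, T]
r3 m[R→φ0] = [T, F, T, T]
r3 m[R→φ1] = [T, F, T, T]
r3 m[R→φ4] = [T, F, T, T]
r3 m[R→φ5] = [T, F, T, T]
r3 m[R→φ8] = [T, T, T, T]
r3 m[N→φ4] = [F, T, F, T]
r3 m[N→φ6] = [F, T, T, T]
r3 m[N→φ7] = [F, T, F, T]
r3 m[N→φ9] = [T, T, F, T]
r3 m[H→φ3] = [T, T, T, T]
r3 m[A→φ0] = [T, T, T, T]
r3 m[S→φ1] = [T, T, T, T]
r3 m[S→φ2] = [T, T, T, T]
r3 m[S→φ3] = [T, T, T, T]
r3 m[G→φ2] = [T, T, T, T]
r4 m[φ0→R] = [T, T, T, T]
r4 m[φ0→A] = [T, T, F, T]
r4 m[φ1→R] = [T, T, T, T]
r4 m[φ1→S] = [T, F, T, T]
r4 m[φ2→S] = [T, T, T, T]
r4 m[φ2→G] = [T, T, T, T]
r4 m[φ3→H] = [T, T, T, T]
r4 m[φ3→S] = [T, T, T, T]
r4 m[φ4→R] = [T, T, T, T]
r4 m[φ4→N] = [T, T, T, T]
r4 m[φ5→R] = [T, T, T, T]
r4 m[φ6→N] = [T, T, F, T]
r4 m[φ7→N] = [T, T, T, T]
r4 m[φ8→R] = [T, F, T, T]
r4 m[φ9→N] = [F, T, T, T]
r4 m[R→φ0] = [T, F, T, T]
r4 m[R→φ1] = [T, F, T, T]
r4 m[R→φ4] = [T, F, T, T]
r4 m[R→φ5] = [T, F, T, T]
r4 m[R→φ8] = [T, T, T, T]
r4 m[N→φ4] = [F, T, F, T]
r4 m[N→φ6] = [F, T, T, T]
r4 m[N→φ7] = [F, T, F, T]
r4 m[N→φ9] = [T, T, F, T]
r4 m[H→φ3] = [T, T, T, T]
r4 m[A→φ0] = [T, T, T, T]
r4 m[S→φ1] = [T, T, T, T]
r4 m[S→φ2] = [T, F, T, T]
r4 m[S→φ3] = [T, F, T, T]
r4 m[G→φ2] = [T, T, T, T]
r5 m[φ0→R] = [T, T, T, T]
r5 m[φ0→A] = [T, T, F, T]
r5 m[φ1→R] = [T, T, T, T]
r5 m[φ1→S] = [T, F, T, T]
r5 m[φ2→S] = [T, T, T, T]
r5 m[φ2→G] = [T, T, T, T]
r5 m[φ3→H] = [T, T, T, T]
r5 m[φ3→S] = [T, T, T, T]
r5 m[φ4→R] = [T, T, T, T]
r5 m[φ4→N] = [T, T, T, T]
r5 m[φ5→R] = [T, T, T, T]
r5 m[φ6→N] = [T, T, F, T]
r5 m[φ7→N] = [T, T, T, T]
r5 m[φ8→R] = [T, F, T, T]
r5 m[φ9→N] = [F, T, T, T]
r5 m[R→φ0] = [T, F, T, T]
r5 m[R→φ1] = [T, F, T, T]
r5 m[R→φ4] = [T, F, T, T]
r5 m[R→φ5] = [T, F, T, T]
r5 m[R→φ8] = [T, T, T, T]
r5 m[N→φ4] = [F, T, F, T]
r5 m[N→φ6] = [F, T, T, T]
r5 m[N→φ7] = [F, T, F, T]
r5 m[N→φ9] = [T, T, F, T]
r5 m[H→φ3] = [T, T, T, T]
r5 m[A→φ0] = [T, T, T, T]
r5 m[S→φ1] = [T, T, T, T]
r5 m[S→φ2] = [T, F, T, T]
r5 m[S→φ3] = [T, F, T, T]
r5 m[G→φ2] = [T, T, T, T]
fixed point reached at round 5
b[N] = ⊗ incoming = [F, T, F, T]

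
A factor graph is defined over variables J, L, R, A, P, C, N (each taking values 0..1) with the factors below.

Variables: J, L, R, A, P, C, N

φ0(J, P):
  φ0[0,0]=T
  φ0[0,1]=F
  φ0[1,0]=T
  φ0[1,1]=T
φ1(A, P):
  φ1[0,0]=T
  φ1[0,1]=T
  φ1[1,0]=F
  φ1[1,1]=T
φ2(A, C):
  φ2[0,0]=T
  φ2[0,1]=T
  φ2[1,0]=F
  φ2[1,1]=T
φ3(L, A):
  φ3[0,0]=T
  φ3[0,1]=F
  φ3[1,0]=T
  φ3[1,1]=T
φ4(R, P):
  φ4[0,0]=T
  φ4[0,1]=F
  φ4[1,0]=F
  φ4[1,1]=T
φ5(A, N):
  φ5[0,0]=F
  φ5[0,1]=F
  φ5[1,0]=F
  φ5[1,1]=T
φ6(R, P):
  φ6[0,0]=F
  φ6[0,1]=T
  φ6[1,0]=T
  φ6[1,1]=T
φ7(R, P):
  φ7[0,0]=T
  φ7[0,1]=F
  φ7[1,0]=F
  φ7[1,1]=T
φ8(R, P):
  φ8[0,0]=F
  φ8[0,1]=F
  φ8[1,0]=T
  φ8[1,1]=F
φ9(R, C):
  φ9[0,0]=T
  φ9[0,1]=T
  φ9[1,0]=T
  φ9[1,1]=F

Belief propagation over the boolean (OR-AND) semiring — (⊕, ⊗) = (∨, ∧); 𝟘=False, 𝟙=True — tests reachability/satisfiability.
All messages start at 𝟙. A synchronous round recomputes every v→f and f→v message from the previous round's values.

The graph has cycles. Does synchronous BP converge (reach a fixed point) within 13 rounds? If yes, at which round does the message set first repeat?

init: all messages = 𝟙 over 2 values
r1 m[φ0→J] = [T, T]
r1 m[φ0→P] = [T, T]
r1 m[φ1→A] = [T, T]
r1 m[φ1→P] = [T, T]
r1 m[φ2→A] = [T, T]
r1 m[φ2→C] = [T, T]
r1 m[φ3→L] = [T, T]
r1 m[φ3→A] = [T, T]
r1 m[φ4→R] = [T, T]
r1 m[φ4→P] = [T, T]
r1 m[φ5→A] = [F, T]
r1 m[φ5→N] = [F, T]
r1 m[φ6→R] = [T, T]
r1 m[φ6→P] = [T, T]
r1 m[φ7→R] = [T, T]
r1 m[φ7→P] = [T, T]
r1 m[φ8→R] = [F, T]
r1 m[φ8→P] = [T, F]
r1 m[φ9→R] = [T, T]
r1 m[φ9→C] = [T, T]
r1 m[J→φ0] = [T, T]
r1 m[L→φ3] = [T, T]
r1 m[R→φ4] = [T, T]
r1 m[R→φ6] = [T, T]
r1 m[R→φ7] = [T, T]
r1 m[R→φ8] = [T, T]
r1 m[R→φ9] = [T, T]
r1 m[A→φ1] = [T, T]
r1 m[A→φ2] = [T, T]
r1 m[A→φ3] = [T, T]
r1 m[A→φ5] = [T, T]
r1 m[P→φ0] = [T, T]
r1 m[P→φ1] = [T, T]
r1 m[P→φ4] = [T, T]
r1 m[P→φ6] = [T, T]
r1 m[P→φ7] = [T, T]
r1 m[P→φ8] = [T, T]
r1 m[C→φ2] = [T, T]
r1 m[C→φ9] = [T, T]
r1 m[N→φ5] = [T, T]
r2 m[φ0→J] = [T, T]
r2 m[φ0→P] = [T, T]
r2 m[φ1→A] = [T, T]
r2 m[φ1→P] = [T, T]
r2 m[φ2→A] = [T, T]
r2 m[φ2→C] = [T, T]
r2 m[φ3→L] = [T, T]
r2 m[φ3→A] = [T, T]
r2 m[φ4→R] = [T, T]
r2 m[φ4→P] = [T, T]
r2 m[φ5→A] = [F, T]
r2 m[φ5→N] = [F, T]
r2 m[φ6→R] = [T, T]
r2 m[φ6→P] = [T, T]
r2 m[φ7→R] = [T, T]
r2 m[φ7→P] = [T, T]
r2 m[φ8→R] = [F, T]
r2 m[φ8→P] = [T, F]
r2 m[φ9→R] = [T, T]
r2 m[φ9→C] = [T, T]
r2 m[J→φ0] = [T, T]
r2 m[L→φ3] = [T, T]
r2 m[R→φ4] = [F, T]
r2 m[R→φ6] = [F, T]
r2 m[R→φ7] = [F, T]
r2 m[R→φ8] = [T, T]
r2 m[R→φ9] = [F, T]
r2 m[A→φ1] = [F, T]
r2 m[A→φ2] = [F, T]
r2 m[A→φ3] = [F, T]
r2 m[A→φ5] = [T, T]
r2 m[P→φ0] = [T, F]
r2 m[P→φ1] = [T, F]
r2 m[P→φ4] = [T, F]
r2 m[P→φ6] = [T, F]
r2 m[P→φ7] = [T, F]
r2 m[P→φ8] = [T, T]
r2 m[C→φ2] = [T, T]
r2 m[C→φ9] = [T, T]
r2 m[N→φ5] = [T, T]
r3 m[φ0→J] = [T, T]
r3 m[φ0→P] = [T, T]
r3 m[φ1→A] = [T, F]
r3 m[φ1→P] = [F, T]
r3 m[φ2→A] = [T, T]
r3 m[φ2→C] = [F, T]
r3 m[φ3→L] = [F, T]
r3 m[φ3→A] = [T, T]
r3 m[φ4→R] = [T, F]
r3 m[φ4→P] = [F, T]
r3 m[φ5→A] = [F, T]
r3 m[φ5→N] = [F, T]
r3 m[φ6→R] = [F, T]
r3 m[φ6→P] = [T, T]
r3 m[φ7→R] = [T, F]
r3 m[φ7→P] = [F, T]
r3 m[φ8→R] = [F, T]
r3 m[φ8→P] = [T, F]
r3 m[φ9→R] = [T, T]
r3 m[φ9→C] = [T, F]
r3 m[J→φ0] = [T, T]
r3 m[L→φ3] = [T, T]
r3 m[R→φ4] = [F, T]
r3 m[R→φ6] = [F, T]
r3 m[R→φ7] = [F, T]
r3 m[R→φ8] = [T, T]
r3 m[R→φ9] = [F, T]
r3 m[A→φ1] = [F, T]
r3 m[A→φ2] = [F, T]
r3 m[A→φ3] = [F, T]
r3 m[A→φ5] = [T, T]
r3 m[P→φ0] = [T, F]
r3 m[P→φ1] = [T, F]
r3 m[P→φ4] = [T, F]
r3 m[P→φ6] = [T, F]
r3 m[P→φ7] = [T, F]
r3 m[P→φ8] = [T, T]
r3 m[C→φ2] = [T, T]
r3 m[C→φ9] = [T, T]
r3 m[N→φ5] = [T, T]
r4 m[φ0→J] = [T, T]
r4 m[φ0→P] = [T, T]
r4 m[φ1→A] = [T, F]
r4 m[φ1→P] = [F, T]
r4 m[φ2→A] = [T, T]
r4 m[φ2→C] = [F, T]
r4 m[φ3→L] = [F, T]
r4 m[φ3→A] = [T, T]
r4 m[φ4→R] = [T, F]
r4 m[φ4→P] = [F, T]
r4 m[φ5→A] = [F, T]
r4 m[φ5→N] = [F, T]
r4 m[φ6→R] = [F, T]
r4 m[φ6→P] = [T, T]
r4 m[φ7→R] = [T, F]
r4 m[φ7→P] = [F, T]
r4 m[φ8→R] = [F, T]
r4 m[φ8→P] = [T, F]
r4 m[φ9→R] = [T, T]
r4 m[φ9→C] = [T, F]
r4 m[J→φ0] = [T, T]
r4 m[L→φ3] = [T, T]
r4 m[R→φ4] = [F, F]
r4 m[R→φ6] = [F, F]
r4 m[R→φ7] = [F, F]
r4 m[R→φ8] = [F, F]
r4 m[R→φ9] = [F, F]
r4 m[A→φ1] = [F, T]
r4 m[A→φ2] = [F, F]
r4 m[A→φ3] = [F, F]
r4 m[A→φ5] = [T, F]
r4 m[P→φ0] = [F, F]
r4 m[P→φ1] = [F, F]
r4 m[P→φ4] = [F, F]
r4 m[P→φ6] = [F, F]
r4 m[P→φ7] = [F, F]
r4 m[P→φ8] = [F, T]
r4 m[C→φ2] = [T, F]
r4 m[C→φ9] = [F, T]
r4 m[N→φ5] = [T, T]
r5 m[φ0→J] = [F, F]
r5 m[φ0→P] = [T, T]
r5 m[φ1→A] = [F, F]
r5 m[φ1→P] = [F, T]
r5 m[φ2→A] = [T, F]
r5 m[φ2→C] = [F, F]
r5 m[φ3→L] = [F, F]
r5 m[φ3→A] = [T, T]
r5 m[φ4→R] = [F, F]
r5 m[φ4→P] = [F, F]
r5 m[φ5→A] = [F, T]
r5 m[φ5→N] = [F, F]
r5 m[φ6→R] = [F, F]
r5 m[φ6→P] = [F, F]
r5 m[φ7→R] = [F, F]
r5 m[φ7→P] = [F, F]
r5 m[φ8→R] = [F, F]
r5 m[φ8→P] = [F, F]
r5 m[φ9→R] = [T, F]
r5 m[φ9→C] = [F, F]
r5 m[J→φ0] = [T, T]
r5 m[L→φ3] = [T, T]
r5 m[R→φ4] = [F, F]
r5 m[R→φ6] = [F, F]
r5 m[R→φ7] = [F, F]
r5 m[R→φ8] = [F, F]
r5 m[R→φ9] = [F, F]
r5 m[A→φ1] = [F, T]
r5 m[A→φ2] = [F, F]
r5 m[A→φ3] = [F, F]
r5 m[A→φ5] = [T, F]
r5 m[P→φ0] = [F, F]
r5 m[P→φ1] = [F, F]
r5 m[P→φ4] = [F, F]
r5 m[P→φ6] = [F, F]
r5 m[P→φ7] = [F, F]
r5 m[P→φ8] = [F, T]
r5 m[C→φ2] = [T, F]
r5 m[C→φ9] = [F, T]
r5 m[N→φ5] = [T, T]
r6 m[φ0→J] = [F, F]
r6 m[φ0→P] = [T, T]
r6 m[φ1→A] = [F, F]
r6 m[φ1→P] = [F, T]
r6 m[φ2→A] = [T, F]
r6 m[φ2→C] = [F, F]
r6 m[φ3→L] = [F, F]
r6 m[φ3→A] = [T, T]
r6 m[φ4→R] = [F, F]
r6 m[φ4→P] = [F, F]
r6 m[φ5→A] = [F, T]
r6 m[φ5→N] = [F, F]
r6 m[φ6→R] = [F, F]
r6 m[φ6→P] = [F, F]
r6 m[φ7→R] = [F, F]
r6 m[φ7→P] = [F, F]
r6 m[φ8→R] = [F, F]
r6 m[φ8→P] = [F, F]
r6 m[φ9→R] = [T, F]
r6 m[φ9→C] = [F, F]
r6 m[J→φ0] = [T, T]
r6 m[L→φ3] = [T, T]
r6 m[R→φ4] = [F, F]
r6 m[R→φ6] = [F, F]
r6 m[R→φ7] = [F, F]
r6 m[R→φ8] = [F, F]
r6 m[R→φ9] = [F, F]
r6 m[A→φ1] = [F, F]
r6 m[A→φ2] = [F, F]
r6 m[A→φ3] = [F, F]
r6 m[A→φ5] = [F, F]
r6 m[P→φ0] = [F, F]
r6 m[P→φ1] = [F, F]
r6 m[P→φ4] = [F, F]
r6 m[P→φ6] = [F, F]
r6 m[P→φ7] = [F, F]
r6 m[P→φ8] = [F, F]
r6 m[C→φ2] = [F, F]
r6 m[C→φ9] = [F, F]
r6 m[N→φ5] = [T, T]
r7 m[φ0→J] = [F, F]
r7 m[φ0→P] = [T, T]
r7 m[φ1→A] = [F, F]
r7 m[φ1→P] = [F, F]
r7 m[φ2→A] = [F, F]
r7 m[φ2→C] = [F, F]
r7 m[φ3→L] = [F, F]
r7 m[φ3→A] = [T, T]
r7 m[φ4→R] = [F, F]
r7 m[φ4→P] = [F, F]
r7 m[φ5→A] = [F, T]
r7 m[φ5→N] = [F, F]
r7 m[φ6→R] = [F, F]
r7 m[φ6→P] = [F, F]
r7 m[φ7→R] = [F, F]
r7 m[φ7→P] = [F, F]
r7 m[φ8→R] = [F, F]
r7 m[φ8→P] = [F, F]
r7 m[φ9→R] = [F, F]
r7 m[φ9→C] = [F, F]
r7 m[J→φ0] = [T, T]
r7 m[L→φ3] = [T, T]
r7 m[R→φ4] = [F, F]
r7 m[R→φ6] = [F, F]
r7 m[R→φ7] = [F, F]
r7 m[R→φ8] = [F, F]
r7 m[R→φ9] = [F, F]
r7 m[A→φ1] = [F, F]
r7 m[A→φ2] = [F, F]
r7 m[A→φ3] = [F, F]
r7 m[A→φ5] = [F, F]
r7 m[P→φ0] = [F, F]
r7 m[P→φ1] = [F, F]
r7 m[P→φ4] = [F, F]
r7 m[P→φ6] = [F, F]
r7 m[P→φ7] = [F, F]
r7 m[P→φ8] = [F, F]
r7 m[C→φ2] = [F, F]
r7 m[C→φ9] = [F, F]
r7 m[N→φ5] = [T, T]
r8 m[φ0→J] = [F, F]
r8 m[φ0→P] = [T, T]
r8 m[φ1→A] = [F, F]
r8 m[φ1→P] = [F, F]
r8 m[φ2→A] = [F, F]
r8 m[φ2→C] = [F, F]
r8 m[φ3→L] = [F, F]
r8 m[φ3→A] = [T, T]
r8 m[φ4→R] = [F, F]
r8 m[φ4→P] = [F, F]
r8 m[φ5→A] = [F, T]
r8 m[φ5→N] = [F, F]
r8 m[φ6→R] = [F, F]
r8 m[φ6→P] = [F, F]
r8 m[φ7→R] = [F, F]
r8 m[φ7→P] = [F, F]
r8 m[φ8→R] = [F, F]
r8 m[φ8→P] = [F, F]
r8 m[φ9→R] = [F, F]
r8 m[φ9→C] = [F, F]
r8 m[J→φ0] = [T, T]
r8 m[L→φ3] = [T, T]
r8 m[R→φ4] = [F, F]
r8 m[R→φ6] = [F, F]
r8 m[R→φ7] = [F, F]
r8 m[R→φ8] = [F, F]
r8 m[R→φ9] = [F, F]
r8 m[A→φ1] = [F, F]
r8 m[A→φ2] = [F, F]
r8 m[A→φ3] = [F, F]
r8 m[A→φ5] = [F, F]
r8 m[P→φ0] = [F, F]
r8 m[P→φ1] = [F, F]
r8 m[P→φ4] = [F, F]
r8 m[P→φ6] = [F, F]
r8 m[P→φ7] = [F, F]
r8 m[P→φ8] = [F, F]
r8 m[C→φ2] = [F, F]
r8 m[C→φ9] = [F, F]
r8 m[N→φ5] = [T, T]
fixed point reached at round 8
messages reach a fixed point at round 8

CONVERGED at round 8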